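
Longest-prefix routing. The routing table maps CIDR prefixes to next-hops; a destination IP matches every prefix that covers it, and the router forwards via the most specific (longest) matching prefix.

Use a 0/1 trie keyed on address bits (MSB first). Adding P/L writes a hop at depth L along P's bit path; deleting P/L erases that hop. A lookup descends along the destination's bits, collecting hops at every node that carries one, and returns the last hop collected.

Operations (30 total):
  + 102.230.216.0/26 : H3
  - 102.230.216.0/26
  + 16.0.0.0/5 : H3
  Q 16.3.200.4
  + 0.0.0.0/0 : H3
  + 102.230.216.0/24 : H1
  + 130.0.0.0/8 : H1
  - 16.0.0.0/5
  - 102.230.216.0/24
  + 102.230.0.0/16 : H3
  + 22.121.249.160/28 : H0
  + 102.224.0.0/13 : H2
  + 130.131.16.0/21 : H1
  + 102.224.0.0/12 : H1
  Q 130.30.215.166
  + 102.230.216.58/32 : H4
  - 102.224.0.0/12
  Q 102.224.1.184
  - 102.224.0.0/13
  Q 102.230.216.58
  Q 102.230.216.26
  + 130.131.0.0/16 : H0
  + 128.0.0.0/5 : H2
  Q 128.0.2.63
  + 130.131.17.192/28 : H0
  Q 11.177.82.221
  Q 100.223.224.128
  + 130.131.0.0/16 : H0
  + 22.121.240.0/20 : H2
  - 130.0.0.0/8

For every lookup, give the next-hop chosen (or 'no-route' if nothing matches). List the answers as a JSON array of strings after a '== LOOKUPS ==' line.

Trace:
  add 102.230.216.0/26 -> H3 at depth 26
  - 102.230.216.0/26 clear@26
  add 16.0.0.0/5 -> H3 at depth 5
  lookup 16.3.200.4: bits 00010 walk d0:-→d1:-→d2:-→d3:-→d4:-→d5:H3 -> H3
  add 0.0.0.0/0 -> H3 at depth 0
  add 102.230.216.0/24 -> H1 at depth 24
  add 130.0.0.0/8 -> H1 at depth 8
  - 16.0.0.0/5 clear@5
  - 102.230.216.0/24 clear@24
  add 102.230.0.0/16 -> H3 at depth 16
  add 22.121.249.160/28 -> H0 at depth 28
  add 102.224.0.0/13 -> H2 at depth 13
  add 130.131.16.0/21 -> H1 at depth 21
  add 102.224.0.0/12 -> H1 at depth 12
  lookup 130.30.215.166: bits 10000010 walk d0:H3→d1:-→d2:-→d3:-→d4:-→d5:-→d6:-→d7:-→d8:H1 -> H1
  add 102.230.216.58/32 -> H4 at depth 32
  - 102.224.0.0/12 clear@12
  lookup 102.224.1.184: bits 0110011011100 walk d0:H3→d1:-→d2:-→d3:-→d4:-→d5:-→d6:-→d7:-→d8:-→d9:-→d10:-→d11:-→d12:-→d13:H2 -> H2
  - 102.224.0.0/13 clear@13
  lookup 102.230.216.58: bits 01100110111001101101100000111010 walk d0:H3→d1:-→d2:-→d3:-→d4:-→d5:-→d6:-→d7:-→d8:-→d9:-→d10:-→d11:-→d12:-→d13:-→d14:-→d15:-→d16:H3→d17:-→d18:-→d19:-→d20:-→d21:-→d22:-→d23:-→d24:-→d25:-→d26:-→d27:-→d28:-→d29:-→d30:-→d31:-→d32:H4 -> H4
  lookup 102.230.216.26: bits 01100110111001101101100000 walk d0:H3→d1:-→d2:-→d3:-→d4:-→d5:-→d6:-→d7:-→d8:-→d9:-→d10:-→d11:-→d12:-→d13:-→d14:-→d15:-→d16:H3→d17:-→d18:-→d19:-→d20:-→d21:-→d22:-→d23:-→d24:-→d25:-→d26:- -> H3
  add 130.131.0.0/16 -> H0 at depth 16
  add 128.0.0.0/5 -> H2 at depth 5
  lookup 128.0.2.63: bits 100000 walk d0:H3→d1:-→d2:-→d3:-→d4:-→d5:H2→d6:- -> H2
  add 130.131.17.192/28 -> H0 at depth 28
  lookup 11.177.82.221: bits 000 walk d0:H3→d1:-→d2:-→d3:- -> H3
  lookup 100.223.224.128: bits 011001 walk d0:H3→d1:-→d2:-→d3:-→d4:-→d5:-→d6:- -> H3
  add 130.131.0.0/16 -> H0 at depth 16
  add 22.121.240.0/20 -> H2 at depth 20
  - 130.0.0.0/8 clear@8

== LOOKUPS ==
["H3","H1","H2","H4","H3","H2","H3","H3"]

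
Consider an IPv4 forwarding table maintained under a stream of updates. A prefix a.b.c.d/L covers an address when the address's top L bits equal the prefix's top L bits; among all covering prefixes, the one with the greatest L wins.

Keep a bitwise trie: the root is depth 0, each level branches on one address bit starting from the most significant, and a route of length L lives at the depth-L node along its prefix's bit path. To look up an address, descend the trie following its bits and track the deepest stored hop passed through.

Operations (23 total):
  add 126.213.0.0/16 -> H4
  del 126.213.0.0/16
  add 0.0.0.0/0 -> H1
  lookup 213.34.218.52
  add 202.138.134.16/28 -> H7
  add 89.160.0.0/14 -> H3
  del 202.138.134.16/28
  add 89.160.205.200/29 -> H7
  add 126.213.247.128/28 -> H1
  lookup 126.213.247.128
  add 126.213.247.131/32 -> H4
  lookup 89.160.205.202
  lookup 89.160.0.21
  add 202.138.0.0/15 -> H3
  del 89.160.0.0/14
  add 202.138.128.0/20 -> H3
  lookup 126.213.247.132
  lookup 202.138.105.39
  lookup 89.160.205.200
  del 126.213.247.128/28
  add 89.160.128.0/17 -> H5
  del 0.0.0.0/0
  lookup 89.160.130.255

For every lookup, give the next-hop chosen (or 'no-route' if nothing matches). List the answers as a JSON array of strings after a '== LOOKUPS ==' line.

Process each operation:
  add 126.213.0.0/16 -> H4 at depth 16
  - 126.213.0.0/16 clear@16
  add 0.0.0.0/0 -> H1 at depth 0
  lookup 213.34.218.52: bits ε walk d0:H1 -> H1
  add 202.138.134.16/28 -> H7 at depth 28
  add 89.160.0.0/14 -> H3 at depth 14
  - 202.138.134.16/28 clear@28
  add 89.160.205.200/29 -> H7 at depth 29
  add 126.213.247.128/28 -> H1 at depth 28
  lookup 126.213.247.128: bits 0111111011010101111101111000 walk d0:H1→d1:-→d2:-→d3:-→d4:-→d5:-→d6:-→d7:-→d8:-→d9:-→d10:-→d11:-→d12:-→d13:-→d14:-→d15:-→d16:-→d17:-→d18:-→d19:-→d20:-→d21:-→d22:-→d23:-→d24:-→d25:-→d26:-→d27:-→d28:H1 -> H1
  add 126.213.247.131/32 -> H4 at depth 32
  lookup 89.160.205.202: bits 01011001101000001100110111001 walk d0:H1→d1:-→d2:-→d3:-→d4:-→d5:-→d6:-→d7:-→d8:-→d9:-→d10:-→d11:-→d12:-→d13:-→d14:H3→d15:-→d16:-→d17:-→d18:-→d19:-→d20:-→d21:-→d22:-→d23:-→d24:-→d25:-→d26:-→d27:-→d28:-→d29:H7 -> H7
  lookup 89.160.0.21: bits 0101100110100000 walk d0:H1→d1:-→d2:-→d3:-→d4:-→d5:-→d6:-→d7:-→d8:-→d9:-→d10:-→d11:-→d12:-→d13:-→d14:H3→d15:-→d16:- -> H3
  add 202.138.0.0/15 -> H3 at depth 15
  - 89.160.0.0/14 clear@14
  add 202.138.128.0/20 -> H3 at depth 20
  lookup 126.213.247.132: bits 01111110110101011111011110000 walk d0:H1→d1:-→d2:-→d3:-→d4:-→d5:-→d6:-→d7:-→d8:-→d9:-→d10:-→d11:-→d12:-→d13:-→d14:-→d15:-→d16:-→d17:-→d18:-→d19:-→d20:-→d21:-→d22:-→d23:-→d24:-→d25:-→d26:-→d27:-→d28:H1→d29:- -> H1
  lookup 202.138.105.39: bits 1100101010001010 walk d0:H1→d1:-→d2:-→d3:-→d4:-→d5:-→d6:-→d7:-→d8:-→d9:-→d10:-→d11:-→d12:-→d13:-→d14:-→d15:H3→d16:- -> H3
  lookup 89.160.205.200: bits 01011001101000001100110111001 walk d0:H1→d1:-→d2:-→d3:-→d4:-→d5:-→d6:-→d7:-→d8:-→d9:-→d10:-→d11:-→d12:-→d13:-→d14:-→d15:-→d16:-→d17:-→d18:-→d19:-→d20:-→d21:-→d22:-→d23:-→d24:-→d25:-→d26:-→d27:-→d28:-→d29:H7 -> H7
  - 126.213.247.128/28 clear@28
  add 89.160.128.0/17 -> H5 at depth 17
  - 0.0.0.0/0 clear@0
  lookup 89.160.130.255: bits 01011001101000001 walk d0:-→d1:-→d2:-→d3:-→d4:-→d5:-→d6:-→d7:-→d8:-→d9:-→d10:-→d11:-→d12:-→d13:-→d14:-→d15:-→d16:-→d17:H5 -> H5

== LOOKUPS ==
["H1","H1","H7","H3","H1","H3","H7","H5"]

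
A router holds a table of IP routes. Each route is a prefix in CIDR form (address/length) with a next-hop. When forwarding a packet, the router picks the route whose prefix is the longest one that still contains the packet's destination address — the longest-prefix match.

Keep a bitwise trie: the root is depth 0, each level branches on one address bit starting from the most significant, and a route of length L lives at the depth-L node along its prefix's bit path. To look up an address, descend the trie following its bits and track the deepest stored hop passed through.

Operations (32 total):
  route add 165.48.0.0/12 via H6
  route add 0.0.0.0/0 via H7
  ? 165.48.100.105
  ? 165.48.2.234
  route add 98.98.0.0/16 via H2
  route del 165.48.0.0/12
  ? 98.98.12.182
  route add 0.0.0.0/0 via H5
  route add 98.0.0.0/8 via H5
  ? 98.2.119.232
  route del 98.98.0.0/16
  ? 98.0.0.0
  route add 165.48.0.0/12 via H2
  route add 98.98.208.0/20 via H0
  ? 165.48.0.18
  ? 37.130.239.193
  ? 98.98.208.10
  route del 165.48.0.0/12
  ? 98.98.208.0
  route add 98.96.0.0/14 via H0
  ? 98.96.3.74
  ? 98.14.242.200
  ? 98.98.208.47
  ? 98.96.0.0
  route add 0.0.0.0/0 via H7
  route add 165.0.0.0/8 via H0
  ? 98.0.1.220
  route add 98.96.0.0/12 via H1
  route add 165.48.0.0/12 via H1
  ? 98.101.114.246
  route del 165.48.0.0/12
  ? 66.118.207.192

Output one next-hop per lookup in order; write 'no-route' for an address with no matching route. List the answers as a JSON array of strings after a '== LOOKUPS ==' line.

Apply in order:
  + 165.48.0.0/12 (H6) depth=12
  + 0.0.0.0/0 (H7) depth=0
  lookup 165.48.100.105: bits 101001010011 walk d0:H7→d1:-→d2:-→d3:-→d4:-→d5:-→d6:-→d7:-→d8:-→d9:-→d10:-→d11:-→d12:H6 -> H6
  lookup 165.48.2.234: bits 101001010011 walk d0:H7→d1:-→d2:-→d3:-→d4:-→d5:-→d6:-→d7:-→d8:-→d9:-→d10:-→d11:-→d12:H6 -> H6
  + 98.98.0.0/16 (H2) depth=16
  del 165.48.0.0/12 (clear depth 12)
  lookup 98.98.12.182: bits 0110001001100010 walk d0:H7→d1:-→d2:-→d3:-→d4:-→d5:-→d6:-→d7:-→d8:-→d9:-→d10:-→d11:-→d12:-→d13:-→d14:-→d15:-→d16:H2 -> H2
  + 0.0.0.0/0 (H5) depth=0
  + 98.0.0.0/8 (H5) depth=8
  lookup 98.2.119.232: bits 011000100 walk d0:H5→d1:-→d2:-→d3:-→d4:-→d5:-→d6:-→d7:-→d8:H5→d9:- -> H5
  del 98.98.0.0/16 (clear depth 16)
  lookup 98.0.0.0: bits 011000100 walk d0:H5→d1:-→d2:-→d3:-→d4:-→d5:-→d6:-→d7:-→d8:H5→d9:- -> H5
  + 165.48.0.0/12 (H2) depth=12
  + 98.98.208.0/20 (H0) depth=20
  lookup 165.48.0.18: bits 101001010011 walk d0:H5→d1:-→d2:-→d3:-→d4:-→d5:-→d6:-→d7:-→d8:-→d9:-→d10:-→d11:-→d12:H2 -> H2
  lookup 37.130.239.193: bits 0 walk d0:H5→d1:- -> H5
  lookup 98.98.208.10: bits 01100010011000101101 walk d0:H5→d1:-→d2:-→d3:-→d4:-→d5:-→d6:-→d7:-→d8:H5→d9:-→d10:-→d11:-→d12:-→d13:-→d14:-→d15:-→d16:-→d17:-→d18:-→d19:-→d20:H0 -> H0
  del 165.48.0.0/12 (clear depth 12)
  lookup 98.98.208.0: bits 01100010011000101101 walk d0:H5→d1:-→d2:-→d3:-→d4:-→d5:-→d6:-→d7:-→d8:H5→d9:-→d10:-→d11:-→d12:-→d13:-→d14:-→d15:-→d16:-→d17:-→d18:-→d19:-→d20:H0 -> H0
  + 98.96.0.0/14 (H0) depth=14
  lookup 98.96.3.74: bits 01100010011000 walk d0:H5→d1:-→d2:-→d3:-→d4:-→d5:-→d6:-→d7:-→d8:H5→d9:-→d10:-→d11:-→d12:-→d13:-→d14:H0 -> H0
  lookup 98.14.242.200: bits 011000100 walk d0:H5→d1:-→d2:-→d3:-→d4:-→d5:-→d6:-→d7:-→d8:H5→d9:- -> H5
  lookup 98.98.208.47: bits 01100010011000101101 walk d0:H5→d1:-→d2:-→d3:-→d4:-→d5:-→d6:-→d7:-→d8:H5→d9:-→d10:-→d11:-→d12:-→d13:-→d14:H0→d15:-→d16:-→d17:-→d18:-→d19:-→d20:H0 -> H0
  lookup 98.96.0.0: bits 01100010011000 walk d0:H5→d1:-→d2:-→d3:-→d4:-→d5:-→d6:-→d7:-→d8:H5→d9:-→d10:-→d11:-→d12:-→d13:-→d14:H0 -> H0
  + 0.0.0.0/0 (H7) depth=0
  + 165.0.0.0/8 (H0) depth=8
  lookup 98.0.1.220: bits 011000100 walk d0:H7→d1:-→d2:-→d3:-→d4:-→d5:-→d6:-→d7:-→d8:H5→d9:- -> H5
  + 98.96.0.0/12 (H1) depth=12
  + 165.48.0.0/12 (H1) depth=12
  lookup 98.101.114.246: bits 0110001001100 walk d0:H7→d1:-→d2:-→d3:-→d4:-→d5:-→d6:-→d7:-→d8:H5→d9:-→d10:-→d11:-→d12:H1→d13:- -> H1
  del 165.48.0.0/12 (clear depth 12)
  lookup 66.118.207.192: bits 01 walk d0:H7→d1:-→d2:- -> H7

== LOOKUPS ==
["H6","H6","H2","H5","H5","H2","H5","H0","H0","H0","H5","H0","H0","H5","H1","H7"]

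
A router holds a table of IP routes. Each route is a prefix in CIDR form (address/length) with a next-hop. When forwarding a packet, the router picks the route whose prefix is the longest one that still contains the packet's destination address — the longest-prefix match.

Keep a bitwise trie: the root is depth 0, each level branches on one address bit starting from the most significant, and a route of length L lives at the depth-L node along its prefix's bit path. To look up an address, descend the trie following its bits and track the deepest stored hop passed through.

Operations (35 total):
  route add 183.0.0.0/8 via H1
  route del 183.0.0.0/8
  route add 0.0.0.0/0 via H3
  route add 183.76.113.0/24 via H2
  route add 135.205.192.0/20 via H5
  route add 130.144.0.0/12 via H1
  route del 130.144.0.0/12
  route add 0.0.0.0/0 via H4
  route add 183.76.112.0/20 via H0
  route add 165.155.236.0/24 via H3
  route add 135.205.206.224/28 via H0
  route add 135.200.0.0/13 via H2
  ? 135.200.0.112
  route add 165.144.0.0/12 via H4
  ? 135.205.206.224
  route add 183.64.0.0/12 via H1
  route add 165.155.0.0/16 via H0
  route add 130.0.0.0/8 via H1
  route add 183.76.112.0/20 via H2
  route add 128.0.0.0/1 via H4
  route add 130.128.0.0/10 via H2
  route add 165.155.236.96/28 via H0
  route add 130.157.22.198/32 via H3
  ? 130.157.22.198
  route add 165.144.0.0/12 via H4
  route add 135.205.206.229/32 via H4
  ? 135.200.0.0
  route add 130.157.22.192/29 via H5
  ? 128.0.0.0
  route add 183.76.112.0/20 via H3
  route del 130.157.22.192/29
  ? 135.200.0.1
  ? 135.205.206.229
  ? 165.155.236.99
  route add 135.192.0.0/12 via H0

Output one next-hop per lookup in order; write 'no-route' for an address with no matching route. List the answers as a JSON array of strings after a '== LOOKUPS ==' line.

Trace:
  add 183.0.0.0/8 -> H1 at depth 8
  del 183.0.0.0/8 (clear depth 8)
  add 0.0.0.0/0 -> H3 at depth 0
  add 183.76.113.0/24 -> H2 at depth 24
  add 135.205.192.0/20 -> H5 at depth 20
  add 130.144.0.0/12 -> H1 at depth 12
  del 130.144.0.0/12 (clear depth 12)
  add 0.0.0.0/0 -> H4 at depth 0
  add 183.76.112.0/20 -> H0 at depth 20
  add 165.155.236.0/24 -> H3 at depth 24
  add 135.205.206.224/28 -> H0 at depth 28
  add 135.200.0.0/13 -> H2 at depth 13
  lookup 135.200.0.112: bits 1000011111001 walk d0:H4→d1:-→d2:-→d3:-→d4:-→d5:-→d6:-→d7:-→d8:-→d9:-→d10:-→d11:-→d12:-→d13:H2 -> H2
  add 165.144.0.0/12 -> H4 at depth 12
  lookup 135.205.206.224: bits 1000011111001101110011101110 walk d0:H4→d1:-→d2:-→d3:-→d4:-→d5:-→d6:-→d7:-→d8:-→d9:-→d10:-→d11:-→d12:-→d13:H2→d14:-→d15:-→d16:-→d17:-→d18:-→d19:-→d20:H5→d21:-→d22:-→d23:-→d24:-→d25:-→d26:-→d27:-→d28:H0 -> H0
  add 183.64.0.0/12 -> H1 at depth 12
  add 165.155.0.0/16 -> H0 at depth 16
  add 130.0.0.0/8 -> H1 at depth 8
  add 183.76.112.0/20 -> H2 at depth 20
  add 128.0.0.0/1 -> H4 at depth 1
  add 130.128.0.0/10 -> H2 at depth 10
  add 165.155.236.96/28 -> H0 at depth 28
  add 130.157.22.198/32 -> H3 at depth 32
  lookup 130.157.22.198: bits 10000010100111010001011011000110 walk d0:H4→d1:H4→d2:-→d3:-→d4:-→d5:-→d6:-→d7:-→d8:H1→d9:-→d10:H2→d11:-→d12:-→d13:-→d14:-→d15:-→d16:-→d17:-→d18:-→d19:-→d20:-→d21:-→d22:-→d23:-→d24:-→d25:-→d26:-→d27:-→d28:-→d29:-→d30:-→d31:-→d32:H3 -> H3
  add 165.144.0.0/12 -> H4 at depth 12
  add 135.205.206.229/32 -> H4 at depth 32
  lookup 135.200.0.0: bits 1000011111001 walk d0:H4→d1:H4→d2:-→d3:-→d4:-→d5:-→d6:-→d7:-→d8:-→d9:-→d10:-→d11:-→d12:-→d13:H2 -> H2
  add 130.157.22.192/29 -> H5 at depth 29
  lookup 128.0.0.0: bits 100000 walk d0:H4→d1:H4→d2:-→d3:-→d4:-→d5:-→d6:- -> H4
  add 183.76.112.0/20 -> H3 at depth 20
  del 130.157.22.192/29 (clear depth 29)
  lookup 135.200.0.1: bits 1000011111001 walk d0:H4→d1:H4→d2:-→d3:-→d4:-→d5:-→d6:-→d7:-→d8:-→d9:-→d10:-→d11:-→d12:-→d13:H2 -> H2
  lookup 135.205.206.229: bits 10000111110011011100111011100101 walk d0:H4→d1:H4→d2:-→d3:-→d4:-→d5:-→d6:-→d7:-→d8:-→d9:-→d10:-→d11:-→d12:-→d13:H2→d14:-→d15:-→d16:-→d17:-→d18:-→d19:-→d20:H5→d21:-→d22:-→d23:-→d24:-→d25:-→d26:-→d27:-→d28:H0→d29:-→d30:-→d31:-→d32:H4 -> H4
  lookup 165.155.236.99: bits 1010010110011011111011000110 walk d0:H4→d1:H4→d2:-→d3:-→d4:-→d5:-→d6:-→d7:-→d8:-→d9:-→d10:-→d11:-→d12:H4→d13:-→d14:-→d15:-→d16:H0→d17:-→d18:-→d19:-→d20:-→d21:-→d22:-→d23:-→d24:H3→d25:-→d26:-→d27:-→d28:H0 -> H0
  add 135.192.0.0/12 -> H0 at depth 12

== LOOKUPS ==
["H2","H0","H3","H2","H4","H2","H4","H0"]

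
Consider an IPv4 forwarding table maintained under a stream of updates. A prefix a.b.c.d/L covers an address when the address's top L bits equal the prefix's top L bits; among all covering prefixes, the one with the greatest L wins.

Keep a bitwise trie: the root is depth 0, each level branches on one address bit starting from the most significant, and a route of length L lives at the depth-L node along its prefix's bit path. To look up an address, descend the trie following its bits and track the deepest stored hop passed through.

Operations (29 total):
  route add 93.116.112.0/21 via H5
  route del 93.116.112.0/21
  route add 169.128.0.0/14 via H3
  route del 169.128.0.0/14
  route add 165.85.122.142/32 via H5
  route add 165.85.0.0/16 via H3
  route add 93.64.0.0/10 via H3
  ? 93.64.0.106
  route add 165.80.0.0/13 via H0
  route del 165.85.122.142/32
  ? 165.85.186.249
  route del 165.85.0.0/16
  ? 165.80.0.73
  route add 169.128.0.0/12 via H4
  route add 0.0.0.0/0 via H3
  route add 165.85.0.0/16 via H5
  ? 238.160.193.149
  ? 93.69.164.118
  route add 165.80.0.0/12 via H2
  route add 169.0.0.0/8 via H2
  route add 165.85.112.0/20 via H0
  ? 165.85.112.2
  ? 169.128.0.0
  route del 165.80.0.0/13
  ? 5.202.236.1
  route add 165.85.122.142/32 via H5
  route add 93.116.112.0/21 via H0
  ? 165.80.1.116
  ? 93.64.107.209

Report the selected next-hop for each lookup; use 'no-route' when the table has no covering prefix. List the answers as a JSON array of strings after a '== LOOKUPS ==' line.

Trace:
  + 93.116.112.0/21 (H5) depth=21
  del 93.116.112.0/21 (clear depth 21)
  + 169.128.0.0/14 (H3) depth=14
  del 169.128.0.0/14 (clear depth 14)
  + 165.85.122.142/32 (H5) depth=32
  + 165.85.0.0/16 (H3) depth=16
  + 93.64.0.0/10 (H3) depth=10
  Q 93.64.0.106: descend 0101110101 ; hops seen [H3] ; pick H3
  + 165.80.0.0/13 (H0) depth=13
  del 165.85.122.142/32 (clear depth 32)
  Q 165.85.186.249: descend 1010010101010101 ; hops seen [H0,H3] ; pick H3
  del 165.85.0.0/16 (clear depth 16)
  Q 165.80.0.73: descend 1010010101010 ; hops seen [H0] ; pick H0
  + 169.128.0.0/12 (H4) depth=12
  + 0.0.0.0/0 (H3) depth=0
  + 165.85.0.0/16 (H5) depth=16
  Q 238.160.193.149: descend 1 ; hops seen [H3] ; pick H3
  Q 93.69.164.118: descend 0101110101 ; hops seen [H3,H3] ; pick H3
  + 165.80.0.0/12 (H2) depth=12
  + 169.0.0.0/8 (H2) depth=8
  + 165.85.112.0/20 (H0) depth=20
  Q 165.85.112.2: descend 10100101010101010111 ; hops seen [H3,H2,H0,H5,H0] ; pick H0
  Q 169.128.0.0: descend 10101001100000 ; hops seen [H3,H2,H4] ; pick H4
  del 165.80.0.0/13 (clear depth 13)
  Q 5.202.236.1: descend 0 ; hops seen [H3] ; pick H3
  + 165.85.122.142/32 (H5) depth=32
  + 93.116.112.0/21 (H0) depth=21
  Q 165.80.1.116: descend 1010010101010 ; hops seen [H3,H2] ; pick H2
  Q 93.64.107.209: descend 0101110101 ; hops seen [H3,H3] ; pick H3

== LOOKUPS ==
["H3","H3","H0","H3","H3","H0","H4","H3","H2","H3"]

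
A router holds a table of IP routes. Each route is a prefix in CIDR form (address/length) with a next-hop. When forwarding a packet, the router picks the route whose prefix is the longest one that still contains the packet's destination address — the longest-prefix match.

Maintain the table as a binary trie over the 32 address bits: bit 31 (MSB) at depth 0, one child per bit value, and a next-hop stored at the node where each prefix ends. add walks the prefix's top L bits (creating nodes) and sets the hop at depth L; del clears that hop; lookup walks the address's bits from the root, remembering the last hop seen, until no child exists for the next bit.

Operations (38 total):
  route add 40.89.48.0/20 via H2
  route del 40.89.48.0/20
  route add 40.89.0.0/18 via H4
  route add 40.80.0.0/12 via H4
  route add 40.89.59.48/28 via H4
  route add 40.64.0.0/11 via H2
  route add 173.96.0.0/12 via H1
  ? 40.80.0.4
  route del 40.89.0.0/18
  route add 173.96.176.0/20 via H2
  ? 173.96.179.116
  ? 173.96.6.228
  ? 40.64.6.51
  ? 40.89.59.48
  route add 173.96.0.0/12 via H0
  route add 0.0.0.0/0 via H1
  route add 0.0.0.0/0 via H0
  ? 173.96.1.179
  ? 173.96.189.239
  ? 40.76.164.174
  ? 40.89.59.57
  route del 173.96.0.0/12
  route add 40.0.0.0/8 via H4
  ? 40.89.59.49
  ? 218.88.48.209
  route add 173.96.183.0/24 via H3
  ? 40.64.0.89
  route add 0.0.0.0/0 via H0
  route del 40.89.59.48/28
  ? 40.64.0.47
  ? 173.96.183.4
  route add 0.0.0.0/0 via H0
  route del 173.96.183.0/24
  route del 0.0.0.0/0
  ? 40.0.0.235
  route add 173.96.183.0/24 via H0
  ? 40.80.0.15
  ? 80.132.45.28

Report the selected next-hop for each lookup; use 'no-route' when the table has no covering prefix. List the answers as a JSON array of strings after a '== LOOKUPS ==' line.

Trace:
  add 40.89.48.0/20 -> H2 at depth 20
  - 40.89.48.0/20 clear@20
  add 40.89.0.0/18 -> H4 at depth 18
  add 40.80.0.0/12 -> H4 at depth 12
  add 40.89.59.48/28 -> H4 at depth 28
  add 40.64.0.0/11 -> H2 at depth 11
  add 173.96.0.0/12 -> H1 at depth 12
  ? 40.80.0.4  path d0:-→d1:-→d2:-→d3:-→d4:-→d5:-→d6:-→d7:-→d8:-→d9:-→d10:-→d11:H2→d12:H4  best=H4
  - 40.89.0.0/18 clear@18
  add 173.96.176.0/20 -> H2 at depth 20
  ? 173.96.179.116  path d0:-→d1:-→d2:-→d3:-→d4:-→d5:-→d6:-→d7:-→d8:-→d9:-→d10:-→d11:-→d12:H1→d13:-→d14:-→d15:-→d16:-→d17:-→d18:-→d19:-→d20:H2  best=H2
  ? 173.96.6.228  path d0:-→d1:-→d2:-→d3:-→d4:-→d5:-→d6:-→d7:-→d8:-→d9:-→d10:-→d11:-→d12:H1→d13:-→d14:-→d15:-→d16:-  best=H1
  ? 40.64.6.51  path d0:-→d1:-→d2:-→d3:-→d4:-→d5:-→d6:-→d7:-→d8:-→d9:-→d10:-→d11:H2  best=H2
  ? 40.89.59.48  path d0:-→d1:-→d2:-→d3:-→d4:-→d5:-→d6:-→d7:-→d8:-→d9:-→d10:-→d11:H2→d12:H4→d13:-→d14:-→d15:-→d16:-→d17:-→d18:-→d19:-→d20:-→d21:-→d22:-→d23:-→d24:-→d25:-→d26:-→d27:-→d28:H4  best=H4
  add 173.96.0.0/12 -> H0 at depth 12
  add 0.0.0.0/0 -> H1 at depth 0
  add 0.0.0.0/0 -> H0 at depth 0
  ? 173.96.1.179  path d0:H0→d1:-→d2:-→d3:-→d4:-→d5:-→d6:-→d7:-→d8:-→d9:-→d10:-→d11:-→d12:H0→d13:-→d14:-→d15:-→d16:-  best=H0
  ? 173.96.189.239  path d0:H0→d1:-→d2:-→d3:-→d4:-→d5:-→d6:-→d7:-→d8:-→d9:-→d10:-→d11:-→d12:H0→d13:-→d14:-→d15:-→d16:-→d17:-→d18:-→d19:-→d20:H2  best=H2
  ? 40.76.164.174  path d0:H0→d1:-→d2:-→d3:-→d4:-→d5:-→d6:-→d7:-→d8:-→d9:-→d10:-→d11:H2  best=H2
  ? 40.89.59.57  path d0:H0→d1:-→d2:-→d3:-→d4:-→d5:-→d6:-→d7:-→d8:-→d9:-→d10:-→d11:H2→d12:H4→d13:-→d14:-→d15:-→d16:-→d17:-→d18:-→d19:-→d20:-→d21:-→d22:-→d23:-→d24:-→d25:-→d26:-→d27:-→d28:H4  best=H4
  - 173.96.0.0/12 clear@12
  add 40.0.0.0/8 -> H4 at depth 8
  ? 40.89.59.49  path d0:H0→d1:-→d2:-→d3:-→d4:-→d5:-→d6:-→d7:-→d8:H4→d9:-→d10:-→d11:H2→d12:H4→d13:-→d14:-→d15:-→d16:-→d17:-→d18:-→d19:-→d20:-→d21:-→d22:-→d23:-→d24:-→d25:-→d26:-→d27:-→d28:H4  best=H4
  ? 218.88.48.209  path d0:H0→d1:-  best=H0
  add 173.96.183.0/24 -> H3 at depth 24
  ? 40.64.0.89  path d0:H0→d1:-→d2:-→d3:-→d4:-→d5:-→d6:-→d7:-→d8:H4→d9:-→d10:-→d11:H2  best=H2
  add 0.0.0.0/0 -> H0 at depth 0
  - 40.89.59.48/28 clear@28
  ? 40.64.0.47  path d0:H0→d1:-→d2:-→d3:-→d4:-→d5:-→d6:-→d7:-→d8:H4→d9:-→d10:-→d11:H2  best=H2
  ? 173.96.183.4  path d0:H0→d1:-→d2:-→d3:-→d4:-→d5:-→d6:-→d7:-→d8:-→d9:-→d10:-→d11:-→d12:-→d13:-→d14:-→d15:-→d16:-→d17:-→d18:-→d19:-→d20:H2→d21:-→d22:-→d23:-→d24:H3  best=H3
  add 0.0.0.0/0 -> H0 at depth 0
  - 173.96.183.0/24 clear@24
  - 0.0.0.0/0 clear@0
  ? 40.0.0.235  path d0:-→d1:-→d2:-→d3:-→d4:-→d5:-→d6:-→d7:-→d8:H4→d9:-  best=H4
  add 173.96.183.0/24 -> H0 at depth 24
  ? 40.80.0.15  path d0:-→d1:-→d2:-→d3:-→d4:-→d5:-→d6:-→d7:-→d8:H4→d9:-→d10:-→d11:H2→d12:H4  best=H4
  ? 80.132.45.28  path d0:-→d1:-  best=no-route

== LOOKUPS ==
["H4","H2","H1","H2","H4","H0","H2","H2","H4","H4","H0","H2","H2","H3","H4","H4","no-route"]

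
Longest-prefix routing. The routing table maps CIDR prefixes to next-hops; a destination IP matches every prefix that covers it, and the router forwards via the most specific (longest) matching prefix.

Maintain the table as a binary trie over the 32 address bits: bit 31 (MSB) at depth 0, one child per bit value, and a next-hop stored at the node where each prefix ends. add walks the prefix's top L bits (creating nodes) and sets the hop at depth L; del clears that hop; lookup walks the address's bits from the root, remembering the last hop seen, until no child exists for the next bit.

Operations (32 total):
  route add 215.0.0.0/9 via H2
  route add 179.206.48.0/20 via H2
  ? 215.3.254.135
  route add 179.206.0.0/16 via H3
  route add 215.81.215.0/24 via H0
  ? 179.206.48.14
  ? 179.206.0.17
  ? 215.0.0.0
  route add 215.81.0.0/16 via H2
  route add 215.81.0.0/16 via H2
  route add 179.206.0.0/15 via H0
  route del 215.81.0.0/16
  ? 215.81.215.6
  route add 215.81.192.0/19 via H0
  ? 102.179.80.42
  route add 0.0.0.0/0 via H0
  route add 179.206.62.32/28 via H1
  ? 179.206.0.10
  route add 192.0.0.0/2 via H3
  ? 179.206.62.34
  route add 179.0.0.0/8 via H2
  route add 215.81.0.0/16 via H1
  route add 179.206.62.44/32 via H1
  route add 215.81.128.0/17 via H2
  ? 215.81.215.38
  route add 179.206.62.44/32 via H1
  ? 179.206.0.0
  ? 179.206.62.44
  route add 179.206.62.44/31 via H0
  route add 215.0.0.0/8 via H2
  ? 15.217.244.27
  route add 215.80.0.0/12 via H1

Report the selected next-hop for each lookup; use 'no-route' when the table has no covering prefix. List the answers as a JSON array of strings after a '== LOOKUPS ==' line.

Apply in order:
  + 215.0.0.0/9 (H2) depth=9
  + 179.206.48.0/20 (H2) depth=20
  ? 215.3.254.135  path d0:-→d1:-→d2:-→d3:-→d4:-→d5:-→d6:-→d7:-→d8:-→d9:H2  best=H2
  + 179.206.0.0/16 (H3) depth=16
  + 215.81.215.0/24 (H0) depth=24
  ? 179.206.48.14  path d0:-→d1:-→d2:-→d3:-→d4:-→d5:-→d6:-→d7:-→d8:-→d9:-→d10:-→d11:-→d12:-→d13:-→d14:-→d15:-→d16:H3→d17:-→d18:-→d19:-→d20:H2  best=H2
  ? 179.206.0.17  path d0:-→d1:-→d2:-→d3:-→d4:-→d5:-→d6:-→d7:-→d8:-→d9:-→d10:-→d11:-→d12:-→d13:-→d14:-→d15:-→d16:H3→d17:-→d18:-  best=H3
  ? 215.0.0.0  path d0:-→d1:-→d2:-→d3:-→d4:-→d5:-→d6:-→d7:-→d8:-→d9:H2  best=H2
  + 215.81.0.0/16 (H2) depth=16
  + 215.81.0.0/16 (H2) depth=16
  + 179.206.0.0/15 (H0) depth=15
  - 215.81.0.0/16 clear@16
  ? 215.81.215.6  path d0:-→d1:-→d2:-→d3:-→d4:-→d5:-→d6:-→d7:-→d8:-→d9:H2→d10:-→d11:-→d12:-→d13:-→d14:-→d15:-→d16:-→d17:-→d18:-→d19:-→d20:-→d21:-→d22:-→d23:-→d24:H0  best=H0
  + 215.81.192.0/19 (H0) depth=19
  ? 102.179.80.42  path d0:-  best=no-route
  + 0.0.0.0/0 (H0) depth=0
  + 179.206.62.32/28 (H1) depth=28
  ? 179.206.0.10  path d0:H0→d1:-→d2:-→d3:-→d4:-→d5:-→d6:-→d7:-→d8:-→d9:-→d10:-→d11:-→d12:-→d13:-→d14:-→d15:H0→d16:H3→d17:-→d18:-  best=H3
  + 192.0.0.0/2 (H3) depth=2
  ? 179.206.62.34  path d0:H0→d1:-→d2:-→d3:-→d4:-→d5:-→d6:-→d7:-→d8:-→d9:-→d10:-→d11:-→d12:-→d13:-→d14:-→d15:H0→d16:H3→d17:-→d18:-→d19:-→d20:H2→d21:-→d22:-→d23:-→d24:-→d25:-→d26:-→d27:-→d28:H1  best=H1
  + 179.0.0.0/8 (H2) depth=8
  + 215.81.0.0/16 (H1) depth=16
  + 179.206.62.44/32 (H1) depth=32
  + 215.81.128.0/17 (H2) depth=17
  ? 215.81.215.38  path d0:H0→d1:-→d2:H3→d3:-→d4:-→d5:-→d6:-→d7:-→d8:-→d9:H2→d10:-→d11:-→d12:-→d13:-→d14:-→d15:-→d16:H1→d17:H2→d18:-→d19:H0→d20:-→d21:-→d22:-→d23:-→d24:H0  best=H0
  + 179.206.62.44/32 (H1) depth=32
  ? 179.206.0.0  path d0:H0→d1:-→d2:-→d3:-→d4:-→d5:-→d6:-→d7:-→d8:H2→d9:-→d10:-→d11:-→d12:-→d13:-→d14:-→d15:H0→d16:H3→d17:-→d18:-  best=H3
  ? 179.206.62.44  path d0:H0→d1:-→d2:-→d3:-→d4:-→d5:-→d6:-→d7:-→d8:H2→d9:-→d10:-→d11:-→d12:-→d13:-→d14:-→d15:H0→d16:H3→d17:-→d18:-→d19:-→d20:H2→d21:-→d22:-→d23:-→d24:-→d25:-→d26:-→d27:-→d28:H1→d29:-→d30:-→d31:-→d32:H1  best=H1
  + 179.206.62.44/31 (H0) depth=31
  + 215.0.0.0/8 (H2) depth=8
  ? 15.217.244.27  path d0:H0  best=H0
  + 215.80.0.0/12 (H1) depth=12

== LOOKUPS ==
["H2","H2","H3","H2","H0","no-route","H3","H1","H0","H3","H1","H0"]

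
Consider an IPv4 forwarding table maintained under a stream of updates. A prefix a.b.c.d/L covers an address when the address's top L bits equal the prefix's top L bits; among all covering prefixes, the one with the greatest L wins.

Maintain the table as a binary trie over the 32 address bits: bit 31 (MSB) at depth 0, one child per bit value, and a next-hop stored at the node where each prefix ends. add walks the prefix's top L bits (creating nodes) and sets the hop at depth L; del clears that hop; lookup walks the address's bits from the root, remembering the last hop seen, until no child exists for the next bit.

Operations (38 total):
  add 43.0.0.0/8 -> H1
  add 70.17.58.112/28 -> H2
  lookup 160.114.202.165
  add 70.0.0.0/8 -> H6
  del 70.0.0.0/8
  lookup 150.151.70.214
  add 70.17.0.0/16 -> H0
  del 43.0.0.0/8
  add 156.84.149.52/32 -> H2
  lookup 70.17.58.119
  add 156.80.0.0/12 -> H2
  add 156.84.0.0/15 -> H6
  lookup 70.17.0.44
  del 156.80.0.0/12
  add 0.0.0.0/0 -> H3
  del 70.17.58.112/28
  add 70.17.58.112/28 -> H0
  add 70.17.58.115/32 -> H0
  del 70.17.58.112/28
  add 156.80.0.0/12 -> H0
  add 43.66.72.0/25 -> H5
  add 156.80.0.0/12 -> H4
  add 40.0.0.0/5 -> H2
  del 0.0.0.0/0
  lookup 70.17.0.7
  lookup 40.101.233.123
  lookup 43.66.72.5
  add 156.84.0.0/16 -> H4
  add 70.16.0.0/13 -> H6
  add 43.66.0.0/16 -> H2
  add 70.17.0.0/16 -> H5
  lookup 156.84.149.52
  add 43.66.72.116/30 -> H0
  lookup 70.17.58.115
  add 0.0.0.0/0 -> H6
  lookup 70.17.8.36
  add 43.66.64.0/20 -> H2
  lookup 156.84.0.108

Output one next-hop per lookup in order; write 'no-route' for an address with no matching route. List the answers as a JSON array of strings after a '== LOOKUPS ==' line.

Trace:
  + 43.0.0.0/8 (H1) depth=8
  + 70.17.58.112/28 (H2) depth=28
  Q 160.114.202.165: descend ε ; hops seen [∅] ; pick no-route
  + 70.0.0.0/8 (H6) depth=8
  del 70.0.0.0/8 (clear depth 8)
  Q 150.151.70.214: descend ε ; hops seen [∅] ; pick no-route
  + 70.17.0.0/16 (H0) depth=16
  del 43.0.0.0/8 (clear depth 8)
  + 156.84.149.52/32 (H2) depth=32
  Q 70.17.58.119: descend 0100011000010001001110100111 ; hops seen [H0,H2] ; pick H2
  + 156.80.0.0/12 (H2) depth=12
  + 156.84.0.0/15 (H6) depth=15
  Q 70.17.0.44: descend 010001100001000100 ; hops seen [H0] ; pick H0
  del 156.80.0.0/12 (clear depth 12)
  + 0.0.0.0/0 (H3) depth=0
  del 70.17.58.112/28 (clear depth 28)
  + 70.17.58.112/28 (H0) depth=28
  + 70.17.58.115/32 (H0) depth=32
  del 70.17.58.112/28 (clear depth 28)
  + 156.80.0.0/12 (H0) depth=12
  + 43.66.72.0/25 (H5) depth=25
  + 156.80.0.0/12 (H4) depth=12
  + 40.0.0.0/5 (H2) depth=5
  del 0.0.0.0/0 (clear depth 0)
  Q 70.17.0.7: descend 010001100001000100 ; hops seen [H0] ; pick H0
  Q 40.101.233.123: descend 001010 ; hops seen [H2] ; pick H2
  Q 43.66.72.5: descend 0010101101000010010010000 ; hops seen [H2,H5] ; pick H5
  + 156.84.0.0/16 (H4) depth=16
  + 70.16.0.0/13 (H6) depth=13
  + 43.66.0.0/16 (H2) depth=16
  + 70.17.0.0/16 (H5) depth=16
  Q 156.84.149.52: descend 10011100010101001001010100110100 ; hops seen [H4,H6,H4,H2] ; pick H2
  + 43.66.72.116/30 (H0) depth=30
  Q 70.17.58.115: descend 01000110000100010011101001110011 ; hops seen [H6,H5,H0] ; pick H0
  + 0.0.0.0/0 (H6) depth=0
  Q 70.17.8.36: descend 010001100001000100 ; hops seen [H6,H6,H5] ; pick H5
  + 43.66.64.0/20 (H2) depth=20
  Q 156.84.0.108: descend 1001110001010100 ; hops seen [H6,H4,H6,H4] ; pick H4

== LOOKUPS ==
["no-route","no-route","H2","H0","H0","H2","H5","H2","H0","H5","H4"]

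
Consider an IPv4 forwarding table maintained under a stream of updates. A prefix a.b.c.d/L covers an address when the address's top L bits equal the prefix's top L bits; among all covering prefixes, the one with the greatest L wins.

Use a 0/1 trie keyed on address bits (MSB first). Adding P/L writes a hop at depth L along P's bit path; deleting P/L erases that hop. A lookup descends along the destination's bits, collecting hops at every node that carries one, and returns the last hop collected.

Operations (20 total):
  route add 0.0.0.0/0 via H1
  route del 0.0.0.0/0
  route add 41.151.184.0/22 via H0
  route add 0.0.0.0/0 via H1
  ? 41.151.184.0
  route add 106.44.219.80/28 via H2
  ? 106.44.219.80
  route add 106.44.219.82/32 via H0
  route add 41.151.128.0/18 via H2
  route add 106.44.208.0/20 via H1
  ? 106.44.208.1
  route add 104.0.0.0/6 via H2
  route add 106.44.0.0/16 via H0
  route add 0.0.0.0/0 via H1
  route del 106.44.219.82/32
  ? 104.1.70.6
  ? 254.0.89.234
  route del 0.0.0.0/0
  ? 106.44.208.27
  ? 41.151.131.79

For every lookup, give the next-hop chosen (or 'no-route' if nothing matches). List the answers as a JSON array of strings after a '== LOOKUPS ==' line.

Process each operation:
  + 0.0.0.0/0 (H1) depth=0
  - 0.0.0.0/0 clear@0
  + 41.151.184.0/22 (H0) depth=22
  + 0.0.0.0/0 (H1) depth=0
  lookup 41.151.184.0: bits 0010100110010111101110 walk d0:H1→d1:-→d2:-→d3:-→d4:-→d5:-→d6:-→d7:-→d8:-→d9:-→d10:-→d11:-→d12:-→d13:-→d14:-→d15:-→d16:-→d17:-→d18:-→d19:-→d20:-→d21:-→d22:H0 -> H0
  + 106.44.219.80/28 (H2) depth=28
  lookup 106.44.219.80: bits 0110101000101100110110110101 walk d0:H1→d1:-→d2:-→d3:-→d4:-→d5:-→d6:-→d7:-→d8:-→d9:-→d10:-→d11:-→d12:-→d13:-→d14:-→d15:-→d16:-→d17:-→d18:-→d19:-→d20:-→d21:-→d22:-→d23:-→d24:-→d25:-→d26:-→d27:-→d28:H2 -> H2
  + 106.44.219.82/32 (H0) depth=32
  + 41.151.128.0/18 (H2) depth=18
  + 106.44.208.0/20 (H1) depth=20
  lookup 106.44.208.1: bits 01101010001011001101 walk d0:H1→d1:-→d2:-→d3:-→d4:-→d5:-→d6:-→d7:-→d8:-→d9:-→d10:-→d11:-→d12:-→d13:-→d14:-→d15:-→d16:-→d17:-→d18:-→d19:-→d20:H1 -> H1
  + 104.0.0.0/6 (H2) depth=6
  + 106.44.0.0/16 (H0) depth=16
  + 0.0.0.0/0 (H1) depth=0
  - 106.44.219.82/32 clear@32
  lookup 104.1.70.6: bits 011010 walk d0:H1→d1:-→d2:-→d3:-→d4:-→d5:-→d6:H2 -> H2
  lookup 254.0.89.234: bits ε walk d0:H1 -> H1
  - 0.0.0.0/0 clear@0
  lookup 106.44.208.27: bits 01101010001011001101 walk d0:-→d1:-→d2:-→d3:-→d4:-→d5:-→d6:H2→d7:-→d8:-→d9:-→d10:-→d11:-→d12:-→d13:-→d14:-→d15:-→d16:H0→d17:-→d18:-→d19:-→d20:H1 -> H1
  lookup 41.151.131.79: bits 001010011001011110 walk d0:-→d1:-→d2:-→d3:-→d4:-→d5:-→d6:-→d7:-→d8:-→d9:-→d10:-→d11:-→d12:-→d13:-→d14:-→d15:-→d16:-→d17:-→d18:H2 -> H2

== LOOKUPS ==
["H0","H2","H1","H2","H1","H1","H2"]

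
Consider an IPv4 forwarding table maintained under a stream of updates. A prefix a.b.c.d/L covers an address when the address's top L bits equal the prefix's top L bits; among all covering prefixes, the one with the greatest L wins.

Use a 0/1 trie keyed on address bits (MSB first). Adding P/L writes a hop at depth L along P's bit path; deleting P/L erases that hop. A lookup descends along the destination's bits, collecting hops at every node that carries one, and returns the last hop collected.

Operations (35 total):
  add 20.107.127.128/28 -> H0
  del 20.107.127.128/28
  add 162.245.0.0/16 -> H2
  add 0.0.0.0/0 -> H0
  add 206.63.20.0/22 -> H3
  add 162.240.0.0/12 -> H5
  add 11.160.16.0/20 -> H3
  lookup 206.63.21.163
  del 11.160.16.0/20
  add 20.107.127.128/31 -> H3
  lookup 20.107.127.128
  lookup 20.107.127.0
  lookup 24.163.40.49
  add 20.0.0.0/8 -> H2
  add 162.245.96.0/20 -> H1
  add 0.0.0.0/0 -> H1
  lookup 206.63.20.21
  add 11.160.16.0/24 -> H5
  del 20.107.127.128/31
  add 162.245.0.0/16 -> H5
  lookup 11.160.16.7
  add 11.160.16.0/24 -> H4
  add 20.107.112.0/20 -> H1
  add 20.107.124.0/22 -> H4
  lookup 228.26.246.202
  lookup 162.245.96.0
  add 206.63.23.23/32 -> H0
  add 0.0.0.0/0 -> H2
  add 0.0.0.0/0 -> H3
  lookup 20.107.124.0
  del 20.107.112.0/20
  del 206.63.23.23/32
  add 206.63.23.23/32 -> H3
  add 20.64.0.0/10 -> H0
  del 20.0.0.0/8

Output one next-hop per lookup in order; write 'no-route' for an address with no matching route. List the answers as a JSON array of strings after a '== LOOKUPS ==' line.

Apply in order:
  + 20.107.127.128/28 (H0) depth=28
  del 20.107.127.128/28 (clear depth 28)
  + 162.245.0.0/16 (H2) depth=16
  + 0.0.0.0/0 (H0) depth=0
  + 206.63.20.0/22 (H3) depth=22
  + 162.240.0.0/12 (H5) depth=12
  + 11.160.16.0/20 (H3) depth=20
  Q 206.63.21.163: descend 1100111000111111000101 ; hops seen [H0,H3] ; pick H3
  del 11.160.16.0/20 (clear depth 20)
  + 20.107.127.128/31 (H3) depth=31
  Q 20.107.127.128: descend 0001010001101011011111111000000 ; hops seen [H0,H3] ; pick H3
  Q 20.107.127.0: descend 000101000110101101111111 ; hops seen [H0] ; pick H0
  Q 24.163.40.49: descend 0001 ; hops seen [H0] ; pick H0
  + 20.0.0.0/8 (H2) depth=8
  + 162.245.96.0/20 (H1) depth=20
  + 0.0.0.0/0 (H1) depth=0
  Q 206.63.20.21: descend 1100111000111111000101 ; hops seen [H1,H3] ; pick H3
  + 11.160.16.0/24 (H5) depth=24
  del 20.107.127.128/31 (clear depth 31)
  + 162.245.0.0/16 (H5) depth=16
  Q 11.160.16.7: descend 000010111010000000010000 ; hops seen [H1,H5] ; pick H5
  + 11.160.16.0/24 (H4) depth=24
  + 20.107.112.0/20 (H1) depth=20
  + 20.107.124.0/22 (H4) depth=22
  Q 228.26.246.202: descend 11 ; hops seen [H1] ; pick H1
  Q 162.245.96.0: descend 10100010111101010110 ; hops seen [H1,H5,H5,H1] ; pick H1
  + 206.63.23.23/32 (H0) depth=32
  + 0.0.0.0/0 (H2) depth=0
  + 0.0.0.0/0 (H3) depth=0
  Q 20.107.124.0: descend 0001010001101011011111 ; hops seen [H3,H2,H1,H4] ; pick H4
  del 20.107.112.0/20 (clear depth 20)
  del 206.63.23.23/32 (clear depth 32)
  + 206.63.23.23/32 (H3) depth=32
  + 20.64.0.0/10 (H0) depth=10
  del 20.0.0.0/8 (clear depth 8)

== LOOKUPS ==
["H3","H3","H0","H0","H3","H5","H1","H1","H4"]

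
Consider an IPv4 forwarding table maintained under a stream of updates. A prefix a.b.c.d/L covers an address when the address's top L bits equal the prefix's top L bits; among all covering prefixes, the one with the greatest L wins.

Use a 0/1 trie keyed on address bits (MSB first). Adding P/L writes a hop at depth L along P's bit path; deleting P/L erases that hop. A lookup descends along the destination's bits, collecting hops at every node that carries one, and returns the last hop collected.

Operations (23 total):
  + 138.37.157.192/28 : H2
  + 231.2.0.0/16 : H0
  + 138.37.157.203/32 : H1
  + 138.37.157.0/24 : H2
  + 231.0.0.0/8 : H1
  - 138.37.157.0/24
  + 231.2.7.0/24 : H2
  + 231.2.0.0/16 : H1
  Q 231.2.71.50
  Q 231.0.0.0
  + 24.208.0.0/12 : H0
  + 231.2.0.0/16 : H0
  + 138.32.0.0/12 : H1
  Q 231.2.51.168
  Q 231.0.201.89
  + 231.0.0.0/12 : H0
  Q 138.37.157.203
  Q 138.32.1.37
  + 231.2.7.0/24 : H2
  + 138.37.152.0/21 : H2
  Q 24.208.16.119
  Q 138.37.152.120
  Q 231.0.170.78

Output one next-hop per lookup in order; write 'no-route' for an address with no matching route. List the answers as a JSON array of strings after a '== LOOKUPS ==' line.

Process each operation:
  + 138.37.157.192/28 (H2) depth=28
  + 231.2.0.0/16 (H0) depth=16
  + 138.37.157.203/32 (H1) depth=32
  + 138.37.157.0/24 (H2) depth=24
  + 231.0.0.0/8 (H1) depth=8
  del 138.37.157.0/24 (clear depth 24)
  + 231.2.7.0/24 (H2) depth=24
  + 231.2.0.0/16 (H1) depth=16
  lookup 231.2.71.50: bits 11100111000000100 walk d0:-→d1:-→d2:-→d3:-→d4:-→d5:-→d6:-→d7:-→d8:H1→d9:-→d10:-→d11:-→d12:-→d13:-→d14:-→d15:-→d16:H1→d17:- -> H1
  lookup 231.0.0.0: bits 11100111000000 walk d0:-→d1:-→d2:-→d3:-→d4:-→d5:-→d6:-→d7:-→d8:H1→d9:-→d10:-→d11:-→d12:-→d13:-→d14:- -> H1
  + 24.208.0.0/12 (H0) depth=12
  + 231.2.0.0/16 (H0) depth=16
  + 138.32.0.0/12 (H1) depth=12
  lookup 231.2.51.168: bits 111001110000001000 walk d0:-→d1:-→d2:-→d3:-→d4:-→d5:-→d6:-→d7:-→d8:H1→d9:-→d10:-→d11:-→d12:-→d13:-→d14:-→d15:-→d16:H0→d17:-→d18:- -> H0
  lookup 231.0.201.89: bits 11100111000000 walk d0:-→d1:-→d2:-→d3:-→d4:-→d5:-→d6:-→d7:-→d8:H1→d9:-→d10:-→d11:-→d12:-→d13:-→d14:- -> H1
  + 231.0.0.0/12 (H0) depth=12
  lookup 138.37.157.203: bits 10001010001001011001110111001011 walk d0:-→d1:-→d2:-→d3:-→d4:-→d5:-→d6:-→d7:-→d8:-→d9:-→d10:-→d11:-→d12:H1→d13:-→d14:-→d15:-→d16:-→d17:-→d18:-→d19:-→d20:-→d21:-→d22:-→d23:-→d24:-→d25:-→d26:-→d27:-→d28:H2→d29:-→d30:-→d31:-→d32:H1 -> H1
  lookup 138.32.1.37: bits 1000101000100 walk d0:-→d1:-→d2:-→d3:-→d4:-→d5:-→d6:-→d7:-→d8:-→d9:-→d10:-→d11:-→d12:H1→d13:- -> H1
  + 231.2.7.0/24 (H2) depth=24
  + 138.37.152.0/21 (H2) depth=21
  lookup 24.208.16.119: bits 000110001101 walk d0:-→d1:-→d2:-→d3:-→d4:-→d5:-→d6:-→d7:-→d8:-→d9:-→d10:-→d11:-→d12:H0 -> H0
  lookup 138.37.152.120: bits 100010100010010110011 walk d0:-→d1:-→d2:-→d3:-→d4:-→d5:-→d6:-→d7:-→d8:-→d9:-→d10:-→d11:-→d12:H1→d13:-→d14:-→d15:-→d16:-→d17:-→d18:-→d19:-→d20:-→d21:H2 -> H2
  lookup 231.0.170.78: bits 11100111000000 walk d0:-→d1:-→d2:-→d3:-→d4:-→d5:-→d6:-→d7:-→d8:H1→d9:-→d10:-→d11:-→d12:H0→d13:-→d14:- -> H0

== LOOKUPS ==
["H1","H1","H0","H1","H1","H1","H0","H2","H0"]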